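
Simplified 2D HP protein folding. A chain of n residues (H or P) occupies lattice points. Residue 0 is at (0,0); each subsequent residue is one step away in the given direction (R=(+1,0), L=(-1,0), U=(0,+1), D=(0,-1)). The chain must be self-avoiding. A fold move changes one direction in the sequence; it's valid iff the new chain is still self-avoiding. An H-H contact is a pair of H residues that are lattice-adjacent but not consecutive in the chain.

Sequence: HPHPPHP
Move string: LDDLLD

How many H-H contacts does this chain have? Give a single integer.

Positions: [(0, 0), (-1, 0), (-1, -1), (-1, -2), (-2, -2), (-3, -2), (-3, -3)]
No H-H contacts found.

Answer: 0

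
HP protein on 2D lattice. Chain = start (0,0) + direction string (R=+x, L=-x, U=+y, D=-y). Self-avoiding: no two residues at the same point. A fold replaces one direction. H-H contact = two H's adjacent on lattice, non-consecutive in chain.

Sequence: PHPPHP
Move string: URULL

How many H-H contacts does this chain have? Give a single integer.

Positions: [(0, 0), (0, 1), (1, 1), (1, 2), (0, 2), (-1, 2)]
H-H contact: residue 1 @(0,1) - residue 4 @(0, 2)

Answer: 1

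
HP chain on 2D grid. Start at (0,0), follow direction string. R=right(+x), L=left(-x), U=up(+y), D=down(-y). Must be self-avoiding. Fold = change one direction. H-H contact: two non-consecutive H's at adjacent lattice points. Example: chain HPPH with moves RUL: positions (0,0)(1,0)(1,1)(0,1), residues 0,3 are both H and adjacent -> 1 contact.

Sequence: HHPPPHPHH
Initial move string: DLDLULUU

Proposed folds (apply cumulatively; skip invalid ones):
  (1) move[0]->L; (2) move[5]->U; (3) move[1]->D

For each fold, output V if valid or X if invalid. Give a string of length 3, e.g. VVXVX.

Answer: VVV

Derivation:
Initial: DLDLULUU -> [(0, 0), (0, -1), (-1, -1), (-1, -2), (-2, -2), (-2, -1), (-3, -1), (-3, 0), (-3, 1)]
Fold 1: move[0]->L => LLDLULUU VALID
Fold 2: move[5]->U => LLDLUUUU VALID
Fold 3: move[1]->D => LDDLUUUU VALID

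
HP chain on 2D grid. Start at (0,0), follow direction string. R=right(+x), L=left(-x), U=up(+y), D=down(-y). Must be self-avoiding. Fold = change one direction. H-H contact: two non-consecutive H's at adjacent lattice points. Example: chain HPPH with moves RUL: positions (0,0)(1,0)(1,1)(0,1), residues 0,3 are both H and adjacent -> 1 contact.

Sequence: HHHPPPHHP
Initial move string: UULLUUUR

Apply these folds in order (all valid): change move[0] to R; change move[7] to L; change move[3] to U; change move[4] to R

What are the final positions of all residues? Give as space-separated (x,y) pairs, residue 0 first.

Answer: (0,0) (1,0) (1,1) (0,1) (0,2) (1,2) (1,3) (1,4) (0,4)

Derivation:
Initial moves: UULLUUUR
Fold: move[0]->R => RULLUUUR (positions: [(0, 0), (1, 0), (1, 1), (0, 1), (-1, 1), (-1, 2), (-1, 3), (-1, 4), (0, 4)])
Fold: move[7]->L => RULLUUUL (positions: [(0, 0), (1, 0), (1, 1), (0, 1), (-1, 1), (-1, 2), (-1, 3), (-1, 4), (-2, 4)])
Fold: move[3]->U => RULUUUUL (positions: [(0, 0), (1, 0), (1, 1), (0, 1), (0, 2), (0, 3), (0, 4), (0, 5), (-1, 5)])
Fold: move[4]->R => RULURUUL (positions: [(0, 0), (1, 0), (1, 1), (0, 1), (0, 2), (1, 2), (1, 3), (1, 4), (0, 4)])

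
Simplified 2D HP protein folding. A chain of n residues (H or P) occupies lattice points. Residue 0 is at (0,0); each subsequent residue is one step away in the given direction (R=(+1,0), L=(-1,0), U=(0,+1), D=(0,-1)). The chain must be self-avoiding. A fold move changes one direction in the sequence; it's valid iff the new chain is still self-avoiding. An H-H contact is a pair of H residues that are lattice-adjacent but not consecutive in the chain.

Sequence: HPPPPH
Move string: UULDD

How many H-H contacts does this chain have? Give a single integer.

Positions: [(0, 0), (0, 1), (0, 2), (-1, 2), (-1, 1), (-1, 0)]
H-H contact: residue 0 @(0,0) - residue 5 @(-1, 0)

Answer: 1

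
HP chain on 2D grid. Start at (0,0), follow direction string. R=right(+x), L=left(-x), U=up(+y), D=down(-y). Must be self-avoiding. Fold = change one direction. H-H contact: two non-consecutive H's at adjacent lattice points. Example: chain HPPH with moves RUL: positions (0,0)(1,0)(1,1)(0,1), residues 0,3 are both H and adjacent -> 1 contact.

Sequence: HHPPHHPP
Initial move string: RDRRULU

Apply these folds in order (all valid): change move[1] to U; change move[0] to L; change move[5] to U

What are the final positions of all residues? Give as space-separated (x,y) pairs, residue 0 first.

Initial moves: RDRRULU
Fold: move[1]->U => RURRULU (positions: [(0, 0), (1, 0), (1, 1), (2, 1), (3, 1), (3, 2), (2, 2), (2, 3)])
Fold: move[0]->L => LURRULU (positions: [(0, 0), (-1, 0), (-1, 1), (0, 1), (1, 1), (1, 2), (0, 2), (0, 3)])
Fold: move[5]->U => LURRUUU (positions: [(0, 0), (-1, 0), (-1, 1), (0, 1), (1, 1), (1, 2), (1, 3), (1, 4)])

Answer: (0,0) (-1,0) (-1,1) (0,1) (1,1) (1,2) (1,3) (1,4)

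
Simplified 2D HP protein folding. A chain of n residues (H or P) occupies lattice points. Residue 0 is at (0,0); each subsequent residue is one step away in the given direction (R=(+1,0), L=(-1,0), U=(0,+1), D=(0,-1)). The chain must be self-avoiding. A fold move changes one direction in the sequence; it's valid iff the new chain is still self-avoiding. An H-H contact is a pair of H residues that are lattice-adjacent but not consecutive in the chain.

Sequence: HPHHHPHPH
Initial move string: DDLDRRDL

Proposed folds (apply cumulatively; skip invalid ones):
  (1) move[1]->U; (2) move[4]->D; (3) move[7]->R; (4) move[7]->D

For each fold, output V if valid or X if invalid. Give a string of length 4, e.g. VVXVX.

Initial: DDLDRRDL -> [(0, 0), (0, -1), (0, -2), (-1, -2), (-1, -3), (0, -3), (1, -3), (1, -4), (0, -4)]
Fold 1: move[1]->U => DULDRRDL INVALID (collision), skipped
Fold 2: move[4]->D => DDLDDRDL VALID
Fold 3: move[7]->R => DDLDDRDR VALID
Fold 4: move[7]->D => DDLDDRDD VALID

Answer: XVVV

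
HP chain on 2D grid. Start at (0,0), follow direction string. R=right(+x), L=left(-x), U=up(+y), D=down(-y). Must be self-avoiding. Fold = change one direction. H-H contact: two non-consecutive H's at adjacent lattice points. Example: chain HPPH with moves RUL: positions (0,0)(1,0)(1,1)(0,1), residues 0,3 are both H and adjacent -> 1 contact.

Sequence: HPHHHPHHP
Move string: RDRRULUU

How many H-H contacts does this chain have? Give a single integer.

Positions: [(0, 0), (1, 0), (1, -1), (2, -1), (3, -1), (3, 0), (2, 0), (2, 1), (2, 2)]
H-H contact: residue 3 @(2,-1) - residue 6 @(2, 0)

Answer: 1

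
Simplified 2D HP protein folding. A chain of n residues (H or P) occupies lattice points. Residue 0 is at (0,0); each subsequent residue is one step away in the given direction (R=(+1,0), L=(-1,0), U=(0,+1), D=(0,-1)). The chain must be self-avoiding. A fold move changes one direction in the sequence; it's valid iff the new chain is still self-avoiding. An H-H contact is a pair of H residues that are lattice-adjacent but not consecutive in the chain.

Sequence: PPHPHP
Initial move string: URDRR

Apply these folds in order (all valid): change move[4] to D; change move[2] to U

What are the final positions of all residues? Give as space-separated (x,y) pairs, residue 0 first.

Initial moves: URDRR
Fold: move[4]->D => URDRD (positions: [(0, 0), (0, 1), (1, 1), (1, 0), (2, 0), (2, -1)])
Fold: move[2]->U => URURD (positions: [(0, 0), (0, 1), (1, 1), (1, 2), (2, 2), (2, 1)])

Answer: (0,0) (0,1) (1,1) (1,2) (2,2) (2,1)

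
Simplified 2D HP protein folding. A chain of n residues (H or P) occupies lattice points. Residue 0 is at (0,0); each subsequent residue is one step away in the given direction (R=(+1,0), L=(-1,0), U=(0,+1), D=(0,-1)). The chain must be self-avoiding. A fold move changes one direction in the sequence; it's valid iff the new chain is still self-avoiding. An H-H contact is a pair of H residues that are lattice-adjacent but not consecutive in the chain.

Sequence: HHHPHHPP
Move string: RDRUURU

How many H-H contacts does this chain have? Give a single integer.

Positions: [(0, 0), (1, 0), (1, -1), (2, -1), (2, 0), (2, 1), (3, 1), (3, 2)]
H-H contact: residue 1 @(1,0) - residue 4 @(2, 0)

Answer: 1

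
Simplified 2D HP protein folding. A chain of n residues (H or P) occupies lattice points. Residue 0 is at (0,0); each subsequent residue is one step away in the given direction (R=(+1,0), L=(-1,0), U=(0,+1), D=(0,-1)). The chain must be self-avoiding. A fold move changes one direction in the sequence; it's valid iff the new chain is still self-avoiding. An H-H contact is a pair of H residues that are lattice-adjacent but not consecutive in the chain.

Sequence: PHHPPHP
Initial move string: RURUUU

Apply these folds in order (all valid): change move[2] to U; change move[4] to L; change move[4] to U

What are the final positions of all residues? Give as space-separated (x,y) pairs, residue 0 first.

Initial moves: RURUUU
Fold: move[2]->U => RUUUUU (positions: [(0, 0), (1, 0), (1, 1), (1, 2), (1, 3), (1, 4), (1, 5)])
Fold: move[4]->L => RUUULU (positions: [(0, 0), (1, 0), (1, 1), (1, 2), (1, 3), (0, 3), (0, 4)])
Fold: move[4]->U => RUUUUU (positions: [(0, 0), (1, 0), (1, 1), (1, 2), (1, 3), (1, 4), (1, 5)])

Answer: (0,0) (1,0) (1,1) (1,2) (1,3) (1,4) (1,5)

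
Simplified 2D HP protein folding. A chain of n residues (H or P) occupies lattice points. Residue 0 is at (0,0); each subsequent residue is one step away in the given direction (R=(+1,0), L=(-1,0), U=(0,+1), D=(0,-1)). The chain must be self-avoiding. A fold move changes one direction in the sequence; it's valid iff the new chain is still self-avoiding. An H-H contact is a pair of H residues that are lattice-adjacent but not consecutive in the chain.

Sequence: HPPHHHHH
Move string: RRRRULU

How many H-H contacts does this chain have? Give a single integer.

Answer: 1

Derivation:
Positions: [(0, 0), (1, 0), (2, 0), (3, 0), (4, 0), (4, 1), (3, 1), (3, 2)]
H-H contact: residue 3 @(3,0) - residue 6 @(3, 1)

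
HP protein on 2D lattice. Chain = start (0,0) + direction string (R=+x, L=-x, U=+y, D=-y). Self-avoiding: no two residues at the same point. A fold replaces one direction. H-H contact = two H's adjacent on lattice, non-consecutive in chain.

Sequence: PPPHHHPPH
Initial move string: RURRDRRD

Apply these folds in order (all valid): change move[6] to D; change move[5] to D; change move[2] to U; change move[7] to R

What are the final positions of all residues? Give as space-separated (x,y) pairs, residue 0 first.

Initial moves: RURRDRRD
Fold: move[6]->D => RURRDRDD (positions: [(0, 0), (1, 0), (1, 1), (2, 1), (3, 1), (3, 0), (4, 0), (4, -1), (4, -2)])
Fold: move[5]->D => RURRDDDD (positions: [(0, 0), (1, 0), (1, 1), (2, 1), (3, 1), (3, 0), (3, -1), (3, -2), (3, -3)])
Fold: move[2]->U => RUURDDDD (positions: [(0, 0), (1, 0), (1, 1), (1, 2), (2, 2), (2, 1), (2, 0), (2, -1), (2, -2)])
Fold: move[7]->R => RUURDDDR (positions: [(0, 0), (1, 0), (1, 1), (1, 2), (2, 2), (2, 1), (2, 0), (2, -1), (3, -1)])

Answer: (0,0) (1,0) (1,1) (1,2) (2,2) (2,1) (2,0) (2,-1) (3,-1)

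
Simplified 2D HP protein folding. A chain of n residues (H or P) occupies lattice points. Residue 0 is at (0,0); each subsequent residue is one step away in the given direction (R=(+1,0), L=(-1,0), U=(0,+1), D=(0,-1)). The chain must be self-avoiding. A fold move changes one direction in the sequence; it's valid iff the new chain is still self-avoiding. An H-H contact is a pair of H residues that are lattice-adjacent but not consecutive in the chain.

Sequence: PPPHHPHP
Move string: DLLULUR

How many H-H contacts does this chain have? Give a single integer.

Positions: [(0, 0), (0, -1), (-1, -1), (-2, -1), (-2, 0), (-3, 0), (-3, 1), (-2, 1)]
No H-H contacts found.

Answer: 0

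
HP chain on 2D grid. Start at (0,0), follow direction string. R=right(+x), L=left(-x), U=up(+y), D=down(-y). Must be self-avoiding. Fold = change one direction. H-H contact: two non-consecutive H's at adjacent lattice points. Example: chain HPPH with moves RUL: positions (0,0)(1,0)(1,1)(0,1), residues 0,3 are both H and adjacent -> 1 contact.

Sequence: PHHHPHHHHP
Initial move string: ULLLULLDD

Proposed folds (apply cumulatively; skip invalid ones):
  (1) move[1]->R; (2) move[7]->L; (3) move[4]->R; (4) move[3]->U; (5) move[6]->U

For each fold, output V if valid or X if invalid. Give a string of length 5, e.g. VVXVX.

Answer: XVXVV

Derivation:
Initial: ULLLULLDD -> [(0, 0), (0, 1), (-1, 1), (-2, 1), (-3, 1), (-3, 2), (-4, 2), (-5, 2), (-5, 1), (-5, 0)]
Fold 1: move[1]->R => URLLULLDD INVALID (collision), skipped
Fold 2: move[7]->L => ULLLULLLD VALID
Fold 3: move[4]->R => ULLLRLLLD INVALID (collision), skipped
Fold 4: move[3]->U => ULLUULLLD VALID
Fold 5: move[6]->U => ULLUULULD VALID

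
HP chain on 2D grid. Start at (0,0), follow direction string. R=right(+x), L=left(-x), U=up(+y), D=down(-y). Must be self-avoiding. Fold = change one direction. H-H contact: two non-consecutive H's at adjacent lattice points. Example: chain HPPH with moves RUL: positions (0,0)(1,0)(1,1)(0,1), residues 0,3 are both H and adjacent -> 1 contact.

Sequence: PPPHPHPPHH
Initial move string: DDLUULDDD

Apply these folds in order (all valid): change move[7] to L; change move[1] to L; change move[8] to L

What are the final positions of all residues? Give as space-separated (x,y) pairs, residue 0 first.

Answer: (0,0) (0,-1) (-1,-1) (-2,-1) (-2,0) (-2,1) (-3,1) (-3,0) (-4,0) (-5,0)

Derivation:
Initial moves: DDLUULDDD
Fold: move[7]->L => DDLUULDLD (positions: [(0, 0), (0, -1), (0, -2), (-1, -2), (-1, -1), (-1, 0), (-2, 0), (-2, -1), (-3, -1), (-3, -2)])
Fold: move[1]->L => DLLUULDLD (positions: [(0, 0), (0, -1), (-1, -1), (-2, -1), (-2, 0), (-2, 1), (-3, 1), (-3, 0), (-4, 0), (-4, -1)])
Fold: move[8]->L => DLLUULDLL (positions: [(0, 0), (0, -1), (-1, -1), (-2, -1), (-2, 0), (-2, 1), (-3, 1), (-3, 0), (-4, 0), (-5, 0)])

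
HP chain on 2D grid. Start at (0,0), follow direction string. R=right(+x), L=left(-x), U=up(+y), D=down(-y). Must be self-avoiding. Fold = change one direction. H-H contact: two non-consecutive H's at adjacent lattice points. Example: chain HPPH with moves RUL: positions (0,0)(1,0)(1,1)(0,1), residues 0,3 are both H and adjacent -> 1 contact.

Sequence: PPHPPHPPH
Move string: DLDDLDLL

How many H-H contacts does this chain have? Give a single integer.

Positions: [(0, 0), (0, -1), (-1, -1), (-1, -2), (-1, -3), (-2, -3), (-2, -4), (-3, -4), (-4, -4)]
No H-H contacts found.

Answer: 0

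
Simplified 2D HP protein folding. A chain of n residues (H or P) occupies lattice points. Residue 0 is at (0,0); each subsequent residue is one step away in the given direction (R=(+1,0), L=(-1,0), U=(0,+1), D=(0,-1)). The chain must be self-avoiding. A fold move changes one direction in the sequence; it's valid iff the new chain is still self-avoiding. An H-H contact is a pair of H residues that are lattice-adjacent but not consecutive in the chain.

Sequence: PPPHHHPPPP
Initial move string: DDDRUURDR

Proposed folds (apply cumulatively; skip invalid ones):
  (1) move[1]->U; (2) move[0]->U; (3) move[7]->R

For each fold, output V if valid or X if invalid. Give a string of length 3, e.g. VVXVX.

Answer: XXV

Derivation:
Initial: DDDRUURDR -> [(0, 0), (0, -1), (0, -2), (0, -3), (1, -3), (1, -2), (1, -1), (2, -1), (2, -2), (3, -2)]
Fold 1: move[1]->U => DUDRUURDR INVALID (collision), skipped
Fold 2: move[0]->U => UDDRUURDR INVALID (collision), skipped
Fold 3: move[7]->R => DDDRUURRR VALID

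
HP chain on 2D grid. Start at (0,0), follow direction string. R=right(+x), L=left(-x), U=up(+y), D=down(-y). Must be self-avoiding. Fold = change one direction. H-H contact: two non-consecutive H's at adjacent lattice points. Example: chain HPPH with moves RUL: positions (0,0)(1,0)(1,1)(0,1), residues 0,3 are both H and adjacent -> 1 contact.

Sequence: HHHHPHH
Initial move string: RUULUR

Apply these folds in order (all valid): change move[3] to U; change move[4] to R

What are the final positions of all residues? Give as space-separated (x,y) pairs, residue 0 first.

Initial moves: RUULUR
Fold: move[3]->U => RUUUUR (positions: [(0, 0), (1, 0), (1, 1), (1, 2), (1, 3), (1, 4), (2, 4)])
Fold: move[4]->R => RUUURR (positions: [(0, 0), (1, 0), (1, 1), (1, 2), (1, 3), (2, 3), (3, 3)])

Answer: (0,0) (1,0) (1,1) (1,2) (1,3) (2,3) (3,3)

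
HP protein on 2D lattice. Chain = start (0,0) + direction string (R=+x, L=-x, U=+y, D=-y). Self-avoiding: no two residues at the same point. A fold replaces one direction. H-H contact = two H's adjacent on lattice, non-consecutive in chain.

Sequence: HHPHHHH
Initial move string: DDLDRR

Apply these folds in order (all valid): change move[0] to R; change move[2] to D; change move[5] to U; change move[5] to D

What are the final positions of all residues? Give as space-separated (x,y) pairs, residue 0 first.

Initial moves: DDLDRR
Fold: move[0]->R => RDLDRR (positions: [(0, 0), (1, 0), (1, -1), (0, -1), (0, -2), (1, -2), (2, -2)])
Fold: move[2]->D => RDDDRR (positions: [(0, 0), (1, 0), (1, -1), (1, -2), (1, -3), (2, -3), (3, -3)])
Fold: move[5]->U => RDDDRU (positions: [(0, 0), (1, 0), (1, -1), (1, -2), (1, -3), (2, -3), (2, -2)])
Fold: move[5]->D => RDDDRD (positions: [(0, 0), (1, 0), (1, -1), (1, -2), (1, -3), (2, -3), (2, -4)])

Answer: (0,0) (1,0) (1,-1) (1,-2) (1,-3) (2,-3) (2,-4)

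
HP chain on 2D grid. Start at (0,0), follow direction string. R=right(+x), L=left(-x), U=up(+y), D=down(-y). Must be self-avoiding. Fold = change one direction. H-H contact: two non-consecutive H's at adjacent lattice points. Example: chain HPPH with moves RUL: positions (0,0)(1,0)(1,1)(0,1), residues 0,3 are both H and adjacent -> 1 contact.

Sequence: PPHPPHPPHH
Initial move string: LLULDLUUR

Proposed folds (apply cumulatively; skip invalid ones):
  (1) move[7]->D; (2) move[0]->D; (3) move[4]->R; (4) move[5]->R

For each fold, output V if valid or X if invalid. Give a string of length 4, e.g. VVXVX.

Answer: XVXX

Derivation:
Initial: LLULDLUUR -> [(0, 0), (-1, 0), (-2, 0), (-2, 1), (-3, 1), (-3, 0), (-4, 0), (-4, 1), (-4, 2), (-3, 2)]
Fold 1: move[7]->D => LLULDLUDR INVALID (collision), skipped
Fold 2: move[0]->D => DLULDLUUR VALID
Fold 3: move[4]->R => DLULRLUUR INVALID (collision), skipped
Fold 4: move[5]->R => DLULDRUUR INVALID (collision), skipped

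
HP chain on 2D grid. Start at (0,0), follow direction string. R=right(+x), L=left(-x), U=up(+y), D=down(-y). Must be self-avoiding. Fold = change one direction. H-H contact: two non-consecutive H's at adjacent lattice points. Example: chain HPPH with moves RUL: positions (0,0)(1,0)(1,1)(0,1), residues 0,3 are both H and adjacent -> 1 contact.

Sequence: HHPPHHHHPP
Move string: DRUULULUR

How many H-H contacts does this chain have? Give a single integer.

Positions: [(0, 0), (0, -1), (1, -1), (1, 0), (1, 1), (0, 1), (0, 2), (-1, 2), (-1, 3), (0, 3)]
H-H contact: residue 0 @(0,0) - residue 5 @(0, 1)

Answer: 1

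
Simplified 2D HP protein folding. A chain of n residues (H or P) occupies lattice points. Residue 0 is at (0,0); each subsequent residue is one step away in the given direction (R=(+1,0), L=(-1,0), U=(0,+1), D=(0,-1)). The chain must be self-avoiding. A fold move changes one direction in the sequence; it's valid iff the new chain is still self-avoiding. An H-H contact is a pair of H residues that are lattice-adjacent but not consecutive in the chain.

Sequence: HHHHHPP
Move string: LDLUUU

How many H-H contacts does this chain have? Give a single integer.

Answer: 1

Derivation:
Positions: [(0, 0), (-1, 0), (-1, -1), (-2, -1), (-2, 0), (-2, 1), (-2, 2)]
H-H contact: residue 1 @(-1,0) - residue 4 @(-2, 0)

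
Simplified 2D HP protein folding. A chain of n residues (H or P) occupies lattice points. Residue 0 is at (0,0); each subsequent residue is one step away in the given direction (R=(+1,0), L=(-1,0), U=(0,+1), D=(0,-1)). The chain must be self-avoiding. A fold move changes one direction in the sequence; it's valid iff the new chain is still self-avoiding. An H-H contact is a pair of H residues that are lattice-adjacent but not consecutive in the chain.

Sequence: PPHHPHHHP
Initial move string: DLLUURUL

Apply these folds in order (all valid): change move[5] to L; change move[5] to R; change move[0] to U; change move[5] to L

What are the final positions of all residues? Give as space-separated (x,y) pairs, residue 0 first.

Answer: (0,0) (0,1) (-1,1) (-2,1) (-2,2) (-2,3) (-3,3) (-3,4) (-4,4)

Derivation:
Initial moves: DLLUURUL
Fold: move[5]->L => DLLUULUL (positions: [(0, 0), (0, -1), (-1, -1), (-2, -1), (-2, 0), (-2, 1), (-3, 1), (-3, 2), (-4, 2)])
Fold: move[5]->R => DLLUURUL (positions: [(0, 0), (0, -1), (-1, -1), (-2, -1), (-2, 0), (-2, 1), (-1, 1), (-1, 2), (-2, 2)])
Fold: move[0]->U => ULLUURUL (positions: [(0, 0), (0, 1), (-1, 1), (-2, 1), (-2, 2), (-2, 3), (-1, 3), (-1, 4), (-2, 4)])
Fold: move[5]->L => ULLUULUL (positions: [(0, 0), (0, 1), (-1, 1), (-2, 1), (-2, 2), (-2, 3), (-3, 3), (-3, 4), (-4, 4)])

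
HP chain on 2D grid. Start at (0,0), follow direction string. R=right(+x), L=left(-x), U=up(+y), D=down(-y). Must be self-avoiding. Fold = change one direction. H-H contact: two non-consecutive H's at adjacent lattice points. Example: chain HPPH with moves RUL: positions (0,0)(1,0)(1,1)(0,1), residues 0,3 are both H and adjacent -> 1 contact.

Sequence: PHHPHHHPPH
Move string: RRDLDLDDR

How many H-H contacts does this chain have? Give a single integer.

Positions: [(0, 0), (1, 0), (2, 0), (2, -1), (1, -1), (1, -2), (0, -2), (0, -3), (0, -4), (1, -4)]
H-H contact: residue 1 @(1,0) - residue 4 @(1, -1)

Answer: 1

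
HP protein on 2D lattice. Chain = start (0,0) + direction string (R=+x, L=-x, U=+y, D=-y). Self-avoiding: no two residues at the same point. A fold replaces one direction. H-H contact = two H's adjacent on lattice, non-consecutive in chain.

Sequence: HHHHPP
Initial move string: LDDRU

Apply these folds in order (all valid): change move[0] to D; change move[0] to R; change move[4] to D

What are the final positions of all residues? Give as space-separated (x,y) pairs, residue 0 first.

Initial moves: LDDRU
Fold: move[0]->D => DDDRU (positions: [(0, 0), (0, -1), (0, -2), (0, -3), (1, -3), (1, -2)])
Fold: move[0]->R => RDDRU (positions: [(0, 0), (1, 0), (1, -1), (1, -2), (2, -2), (2, -1)])
Fold: move[4]->D => RDDRD (positions: [(0, 0), (1, 0), (1, -1), (1, -2), (2, -2), (2, -3)])

Answer: (0,0) (1,0) (1,-1) (1,-2) (2,-2) (2,-3)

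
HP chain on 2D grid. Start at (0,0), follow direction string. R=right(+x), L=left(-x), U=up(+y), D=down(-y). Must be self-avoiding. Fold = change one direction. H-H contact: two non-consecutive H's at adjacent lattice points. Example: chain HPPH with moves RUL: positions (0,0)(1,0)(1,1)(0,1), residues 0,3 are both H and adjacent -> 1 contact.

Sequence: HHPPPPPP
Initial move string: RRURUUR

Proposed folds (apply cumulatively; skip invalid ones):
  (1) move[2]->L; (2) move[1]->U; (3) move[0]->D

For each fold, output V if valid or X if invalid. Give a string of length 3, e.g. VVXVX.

Initial: RRURUUR -> [(0, 0), (1, 0), (2, 0), (2, 1), (3, 1), (3, 2), (3, 3), (4, 3)]
Fold 1: move[2]->L => RRLRUUR INVALID (collision), skipped
Fold 2: move[1]->U => RUURUUR VALID
Fold 3: move[0]->D => DUURUUR INVALID (collision), skipped

Answer: XVX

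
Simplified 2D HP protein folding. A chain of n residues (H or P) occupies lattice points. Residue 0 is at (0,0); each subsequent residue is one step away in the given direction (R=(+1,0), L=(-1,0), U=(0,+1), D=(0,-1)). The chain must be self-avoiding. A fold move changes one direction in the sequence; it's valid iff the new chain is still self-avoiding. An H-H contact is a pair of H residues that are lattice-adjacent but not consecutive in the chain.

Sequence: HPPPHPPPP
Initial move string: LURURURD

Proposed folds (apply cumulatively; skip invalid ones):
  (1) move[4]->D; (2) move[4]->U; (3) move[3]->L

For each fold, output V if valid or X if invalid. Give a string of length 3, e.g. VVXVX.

Answer: XVX

Derivation:
Initial: LURURURD -> [(0, 0), (-1, 0), (-1, 1), (0, 1), (0, 2), (1, 2), (1, 3), (2, 3), (2, 2)]
Fold 1: move[4]->D => LURUDURD INVALID (collision), skipped
Fold 2: move[4]->U => LURUUURD VALID
Fold 3: move[3]->L => LURLUURD INVALID (collision), skipped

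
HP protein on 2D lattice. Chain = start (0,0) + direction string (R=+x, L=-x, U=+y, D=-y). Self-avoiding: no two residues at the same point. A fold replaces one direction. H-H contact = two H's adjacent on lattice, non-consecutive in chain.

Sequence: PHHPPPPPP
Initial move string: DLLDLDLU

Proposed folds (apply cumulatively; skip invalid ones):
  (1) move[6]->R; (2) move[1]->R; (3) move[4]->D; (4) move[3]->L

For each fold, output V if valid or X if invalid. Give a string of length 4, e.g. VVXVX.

Answer: XXVV

Derivation:
Initial: DLLDLDLU -> [(0, 0), (0, -1), (-1, -1), (-2, -1), (-2, -2), (-3, -2), (-3, -3), (-4, -3), (-4, -2)]
Fold 1: move[6]->R => DLLDLDRU INVALID (collision), skipped
Fold 2: move[1]->R => DRLDLDLU INVALID (collision), skipped
Fold 3: move[4]->D => DLLDDDLU VALID
Fold 4: move[3]->L => DLLLDDLU VALID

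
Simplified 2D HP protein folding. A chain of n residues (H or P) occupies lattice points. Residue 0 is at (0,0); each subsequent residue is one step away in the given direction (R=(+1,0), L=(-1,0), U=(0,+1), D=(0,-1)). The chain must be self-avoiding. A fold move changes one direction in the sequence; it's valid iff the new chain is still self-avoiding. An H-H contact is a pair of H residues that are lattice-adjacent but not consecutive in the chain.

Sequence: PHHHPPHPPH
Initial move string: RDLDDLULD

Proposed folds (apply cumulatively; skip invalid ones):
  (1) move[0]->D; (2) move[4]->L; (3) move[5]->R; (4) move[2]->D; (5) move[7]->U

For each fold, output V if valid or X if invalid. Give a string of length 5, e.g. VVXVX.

Answer: VVXVX

Derivation:
Initial: RDLDDLULD -> [(0, 0), (1, 0), (1, -1), (0, -1), (0, -2), (0, -3), (-1, -3), (-1, -2), (-2, -2), (-2, -3)]
Fold 1: move[0]->D => DDLDDLULD VALID
Fold 2: move[4]->L => DDLDLLULD VALID
Fold 3: move[5]->R => DDLDLRULD INVALID (collision), skipped
Fold 4: move[2]->D => DDDDLLULD VALID
Fold 5: move[7]->U => DDDDLLUUD INVALID (collision), skipped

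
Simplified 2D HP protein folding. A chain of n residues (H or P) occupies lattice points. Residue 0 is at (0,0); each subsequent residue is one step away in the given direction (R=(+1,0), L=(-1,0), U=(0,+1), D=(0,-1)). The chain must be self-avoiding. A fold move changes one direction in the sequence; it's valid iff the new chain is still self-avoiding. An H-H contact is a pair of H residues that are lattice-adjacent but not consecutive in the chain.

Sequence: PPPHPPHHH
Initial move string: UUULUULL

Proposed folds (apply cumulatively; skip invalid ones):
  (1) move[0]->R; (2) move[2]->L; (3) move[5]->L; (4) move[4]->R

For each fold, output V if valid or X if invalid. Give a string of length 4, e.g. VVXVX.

Answer: VVVX

Derivation:
Initial: UUULUULL -> [(0, 0), (0, 1), (0, 2), (0, 3), (-1, 3), (-1, 4), (-1, 5), (-2, 5), (-3, 5)]
Fold 1: move[0]->R => RUULUULL VALID
Fold 2: move[2]->L => RULLUULL VALID
Fold 3: move[5]->L => RULLULLL VALID
Fold 4: move[4]->R => RULLRLLL INVALID (collision), skipped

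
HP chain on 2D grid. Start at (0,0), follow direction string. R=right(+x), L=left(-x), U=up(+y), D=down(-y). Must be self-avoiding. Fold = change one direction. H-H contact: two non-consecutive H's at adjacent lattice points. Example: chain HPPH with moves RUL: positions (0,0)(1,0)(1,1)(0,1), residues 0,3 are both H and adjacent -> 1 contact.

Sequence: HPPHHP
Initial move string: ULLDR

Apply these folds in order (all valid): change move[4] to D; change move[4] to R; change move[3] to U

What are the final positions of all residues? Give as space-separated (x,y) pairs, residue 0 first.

Answer: (0,0) (0,1) (-1,1) (-2,1) (-2,2) (-1,2)

Derivation:
Initial moves: ULLDR
Fold: move[4]->D => ULLDD (positions: [(0, 0), (0, 1), (-1, 1), (-2, 1), (-2, 0), (-2, -1)])
Fold: move[4]->R => ULLDR (positions: [(0, 0), (0, 1), (-1, 1), (-2, 1), (-2, 0), (-1, 0)])
Fold: move[3]->U => ULLUR (positions: [(0, 0), (0, 1), (-1, 1), (-2, 1), (-2, 2), (-1, 2)])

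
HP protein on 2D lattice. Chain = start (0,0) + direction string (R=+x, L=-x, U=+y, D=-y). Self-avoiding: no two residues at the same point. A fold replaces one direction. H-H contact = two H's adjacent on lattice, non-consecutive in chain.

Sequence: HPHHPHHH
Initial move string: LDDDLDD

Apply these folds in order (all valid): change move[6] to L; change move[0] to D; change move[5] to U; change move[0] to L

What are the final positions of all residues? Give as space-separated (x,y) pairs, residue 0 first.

Initial moves: LDDDLDD
Fold: move[6]->L => LDDDLDL (positions: [(0, 0), (-1, 0), (-1, -1), (-1, -2), (-1, -3), (-2, -3), (-2, -4), (-3, -4)])
Fold: move[0]->D => DDDDLDL (positions: [(0, 0), (0, -1), (0, -2), (0, -3), (0, -4), (-1, -4), (-1, -5), (-2, -5)])
Fold: move[5]->U => DDDDLUL (positions: [(0, 0), (0, -1), (0, -2), (0, -3), (0, -4), (-1, -4), (-1, -3), (-2, -3)])
Fold: move[0]->L => LDDDLUL (positions: [(0, 0), (-1, 0), (-1, -1), (-1, -2), (-1, -3), (-2, -3), (-2, -2), (-3, -2)])

Answer: (0,0) (-1,0) (-1,-1) (-1,-2) (-1,-3) (-2,-3) (-2,-2) (-3,-2)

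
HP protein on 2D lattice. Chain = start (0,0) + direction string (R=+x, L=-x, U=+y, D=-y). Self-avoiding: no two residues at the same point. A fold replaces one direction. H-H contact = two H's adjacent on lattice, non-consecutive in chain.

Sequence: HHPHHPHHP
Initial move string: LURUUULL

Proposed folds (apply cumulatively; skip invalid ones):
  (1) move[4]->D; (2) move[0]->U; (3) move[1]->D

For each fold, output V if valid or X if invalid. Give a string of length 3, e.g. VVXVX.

Answer: XVX

Derivation:
Initial: LURUUULL -> [(0, 0), (-1, 0), (-1, 1), (0, 1), (0, 2), (0, 3), (0, 4), (-1, 4), (-2, 4)]
Fold 1: move[4]->D => LURUDULL INVALID (collision), skipped
Fold 2: move[0]->U => UURUUULL VALID
Fold 3: move[1]->D => UDRUUULL INVALID (collision), skipped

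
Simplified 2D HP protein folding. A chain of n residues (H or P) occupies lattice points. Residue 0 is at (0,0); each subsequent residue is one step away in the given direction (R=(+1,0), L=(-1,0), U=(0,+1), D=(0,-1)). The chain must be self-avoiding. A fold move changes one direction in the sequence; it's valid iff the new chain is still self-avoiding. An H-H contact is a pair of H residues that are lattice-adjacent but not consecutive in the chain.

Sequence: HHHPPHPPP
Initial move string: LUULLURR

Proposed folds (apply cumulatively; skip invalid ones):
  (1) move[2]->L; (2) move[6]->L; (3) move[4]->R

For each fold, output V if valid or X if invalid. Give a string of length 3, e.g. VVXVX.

Initial: LUULLURR -> [(0, 0), (-1, 0), (-1, 1), (-1, 2), (-2, 2), (-3, 2), (-3, 3), (-2, 3), (-1, 3)]
Fold 1: move[2]->L => LULLLURR VALID
Fold 2: move[6]->L => LULLLULR INVALID (collision), skipped
Fold 3: move[4]->R => LULLRURR INVALID (collision), skipped

Answer: VXX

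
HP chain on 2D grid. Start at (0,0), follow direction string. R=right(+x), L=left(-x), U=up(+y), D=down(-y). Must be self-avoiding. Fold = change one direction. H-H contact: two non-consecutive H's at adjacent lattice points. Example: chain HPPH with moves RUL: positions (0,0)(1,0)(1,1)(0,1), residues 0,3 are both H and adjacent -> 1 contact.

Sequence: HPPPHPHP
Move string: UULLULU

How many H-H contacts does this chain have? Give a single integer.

Positions: [(0, 0), (0, 1), (0, 2), (-1, 2), (-2, 2), (-2, 3), (-3, 3), (-3, 4)]
No H-H contacts found.

Answer: 0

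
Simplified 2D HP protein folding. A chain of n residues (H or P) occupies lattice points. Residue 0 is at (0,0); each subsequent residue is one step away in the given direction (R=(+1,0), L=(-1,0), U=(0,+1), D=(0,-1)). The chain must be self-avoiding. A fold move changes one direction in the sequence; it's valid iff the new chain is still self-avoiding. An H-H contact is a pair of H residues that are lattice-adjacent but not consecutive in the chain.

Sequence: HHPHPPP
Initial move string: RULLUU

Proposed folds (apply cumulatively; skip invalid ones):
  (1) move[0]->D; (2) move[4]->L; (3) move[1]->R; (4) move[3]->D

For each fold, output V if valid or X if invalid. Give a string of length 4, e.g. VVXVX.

Initial: RULLUU -> [(0, 0), (1, 0), (1, 1), (0, 1), (-1, 1), (-1, 2), (-1, 3)]
Fold 1: move[0]->D => DULLUU INVALID (collision), skipped
Fold 2: move[4]->L => RULLLU VALID
Fold 3: move[1]->R => RRLLLU INVALID (collision), skipped
Fold 4: move[3]->D => RULDLU INVALID (collision), skipped

Answer: XVXX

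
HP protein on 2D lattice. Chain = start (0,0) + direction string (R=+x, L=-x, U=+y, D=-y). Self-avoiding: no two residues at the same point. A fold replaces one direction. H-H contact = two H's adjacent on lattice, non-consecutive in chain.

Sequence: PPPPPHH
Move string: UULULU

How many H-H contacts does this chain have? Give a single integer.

Positions: [(0, 0), (0, 1), (0, 2), (-1, 2), (-1, 3), (-2, 3), (-2, 4)]
No H-H contacts found.

Answer: 0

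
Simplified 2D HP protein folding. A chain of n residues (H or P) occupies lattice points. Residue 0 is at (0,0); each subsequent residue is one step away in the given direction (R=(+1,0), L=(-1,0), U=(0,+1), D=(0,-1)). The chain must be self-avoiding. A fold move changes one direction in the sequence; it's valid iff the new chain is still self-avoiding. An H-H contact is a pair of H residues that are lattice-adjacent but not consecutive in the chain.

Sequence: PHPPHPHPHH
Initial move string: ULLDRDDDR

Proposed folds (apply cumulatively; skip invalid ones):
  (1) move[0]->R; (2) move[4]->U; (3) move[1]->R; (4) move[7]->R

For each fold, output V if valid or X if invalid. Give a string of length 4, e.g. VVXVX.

Answer: XXXV

Derivation:
Initial: ULLDRDDDR -> [(0, 0), (0, 1), (-1, 1), (-2, 1), (-2, 0), (-1, 0), (-1, -1), (-1, -2), (-1, -3), (0, -3)]
Fold 1: move[0]->R => RLLDRDDDR INVALID (collision), skipped
Fold 2: move[4]->U => ULLDUDDDR INVALID (collision), skipped
Fold 3: move[1]->R => URLDRDDDR INVALID (collision), skipped
Fold 4: move[7]->R => ULLDRDDRR VALID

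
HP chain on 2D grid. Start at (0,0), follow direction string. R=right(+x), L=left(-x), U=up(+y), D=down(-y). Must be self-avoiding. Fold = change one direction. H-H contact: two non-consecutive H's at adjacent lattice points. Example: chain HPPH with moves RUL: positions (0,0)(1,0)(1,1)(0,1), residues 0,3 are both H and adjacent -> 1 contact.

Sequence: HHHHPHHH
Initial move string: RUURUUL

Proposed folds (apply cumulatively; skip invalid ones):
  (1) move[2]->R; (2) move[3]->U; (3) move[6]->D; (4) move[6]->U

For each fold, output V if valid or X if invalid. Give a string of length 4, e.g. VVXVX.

Initial: RUURUUL -> [(0, 0), (1, 0), (1, 1), (1, 2), (2, 2), (2, 3), (2, 4), (1, 4)]
Fold 1: move[2]->R => RURRUUL VALID
Fold 2: move[3]->U => RURUUUL VALID
Fold 3: move[6]->D => RURUUUD INVALID (collision), skipped
Fold 4: move[6]->U => RURUUUU VALID

Answer: VVXV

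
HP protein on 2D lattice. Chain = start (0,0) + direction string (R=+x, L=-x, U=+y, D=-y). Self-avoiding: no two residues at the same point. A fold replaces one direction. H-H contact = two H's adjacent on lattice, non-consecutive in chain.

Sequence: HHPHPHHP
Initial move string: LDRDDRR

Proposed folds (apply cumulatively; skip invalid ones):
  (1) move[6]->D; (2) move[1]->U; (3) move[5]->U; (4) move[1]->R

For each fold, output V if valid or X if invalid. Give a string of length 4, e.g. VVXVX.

Answer: VXXX

Derivation:
Initial: LDRDDRR -> [(0, 0), (-1, 0), (-1, -1), (0, -1), (0, -2), (0, -3), (1, -3), (2, -3)]
Fold 1: move[6]->D => LDRDDRD VALID
Fold 2: move[1]->U => LURDDRD INVALID (collision), skipped
Fold 3: move[5]->U => LDRDDUD INVALID (collision), skipped
Fold 4: move[1]->R => LRRDDRD INVALID (collision), skipped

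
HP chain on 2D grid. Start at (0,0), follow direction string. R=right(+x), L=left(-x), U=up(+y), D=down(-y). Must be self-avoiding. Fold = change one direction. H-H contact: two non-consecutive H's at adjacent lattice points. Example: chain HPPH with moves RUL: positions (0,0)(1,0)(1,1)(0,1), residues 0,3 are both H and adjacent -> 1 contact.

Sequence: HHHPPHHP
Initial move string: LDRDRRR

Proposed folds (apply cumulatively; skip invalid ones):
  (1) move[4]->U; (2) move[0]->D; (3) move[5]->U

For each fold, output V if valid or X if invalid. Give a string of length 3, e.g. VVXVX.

Initial: LDRDRRR -> [(0, 0), (-1, 0), (-1, -1), (0, -1), (0, -2), (1, -2), (2, -2), (3, -2)]
Fold 1: move[4]->U => LDRDURR INVALID (collision), skipped
Fold 2: move[0]->D => DDRDRRR VALID
Fold 3: move[5]->U => DDRDRUR VALID

Answer: XVV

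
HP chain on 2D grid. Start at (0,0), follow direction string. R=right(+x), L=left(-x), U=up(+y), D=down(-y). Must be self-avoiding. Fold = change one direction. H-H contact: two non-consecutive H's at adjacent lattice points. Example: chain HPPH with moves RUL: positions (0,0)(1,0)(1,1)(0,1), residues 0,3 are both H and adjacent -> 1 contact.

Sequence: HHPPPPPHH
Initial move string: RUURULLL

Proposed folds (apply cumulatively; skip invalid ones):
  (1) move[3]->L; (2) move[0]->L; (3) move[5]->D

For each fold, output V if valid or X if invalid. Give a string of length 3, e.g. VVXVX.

Answer: VVX

Derivation:
Initial: RUURULLL -> [(0, 0), (1, 0), (1, 1), (1, 2), (2, 2), (2, 3), (1, 3), (0, 3), (-1, 3)]
Fold 1: move[3]->L => RUULULLL VALID
Fold 2: move[0]->L => LUULULLL VALID
Fold 3: move[5]->D => LUULUDLL INVALID (collision), skipped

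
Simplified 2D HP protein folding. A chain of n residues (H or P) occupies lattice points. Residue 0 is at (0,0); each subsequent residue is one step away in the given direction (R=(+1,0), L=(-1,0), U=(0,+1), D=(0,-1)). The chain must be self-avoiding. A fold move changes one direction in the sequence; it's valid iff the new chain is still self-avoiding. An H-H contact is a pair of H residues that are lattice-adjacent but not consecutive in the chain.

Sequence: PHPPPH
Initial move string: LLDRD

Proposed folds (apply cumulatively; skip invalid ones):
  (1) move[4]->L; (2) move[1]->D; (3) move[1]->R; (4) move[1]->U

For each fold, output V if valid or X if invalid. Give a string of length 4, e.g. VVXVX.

Initial: LLDRD -> [(0, 0), (-1, 0), (-2, 0), (-2, -1), (-1, -1), (-1, -2)]
Fold 1: move[4]->L => LLDRL INVALID (collision), skipped
Fold 2: move[1]->D => LDDRD VALID
Fold 3: move[1]->R => LRDRD INVALID (collision), skipped
Fold 4: move[1]->U => LUDRD INVALID (collision), skipped

Answer: XVXX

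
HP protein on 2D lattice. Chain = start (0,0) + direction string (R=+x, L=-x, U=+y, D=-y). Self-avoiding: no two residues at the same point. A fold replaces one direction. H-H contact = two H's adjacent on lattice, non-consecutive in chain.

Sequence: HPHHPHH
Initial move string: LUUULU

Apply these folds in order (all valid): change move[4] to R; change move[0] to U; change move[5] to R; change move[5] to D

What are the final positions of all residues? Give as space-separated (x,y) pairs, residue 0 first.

Answer: (0,0) (0,1) (0,2) (0,3) (0,4) (1,4) (1,3)

Derivation:
Initial moves: LUUULU
Fold: move[4]->R => LUUURU (positions: [(0, 0), (-1, 0), (-1, 1), (-1, 2), (-1, 3), (0, 3), (0, 4)])
Fold: move[0]->U => UUUURU (positions: [(0, 0), (0, 1), (0, 2), (0, 3), (0, 4), (1, 4), (1, 5)])
Fold: move[5]->R => UUUURR (positions: [(0, 0), (0, 1), (0, 2), (0, 3), (0, 4), (1, 4), (2, 4)])
Fold: move[5]->D => UUUURD (positions: [(0, 0), (0, 1), (0, 2), (0, 3), (0, 4), (1, 4), (1, 3)])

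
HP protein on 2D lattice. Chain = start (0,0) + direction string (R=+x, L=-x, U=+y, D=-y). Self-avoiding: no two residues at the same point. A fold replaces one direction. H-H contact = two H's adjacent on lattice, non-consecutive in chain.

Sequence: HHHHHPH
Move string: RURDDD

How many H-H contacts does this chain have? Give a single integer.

Answer: 1

Derivation:
Positions: [(0, 0), (1, 0), (1, 1), (2, 1), (2, 0), (2, -1), (2, -2)]
H-H contact: residue 1 @(1,0) - residue 4 @(2, 0)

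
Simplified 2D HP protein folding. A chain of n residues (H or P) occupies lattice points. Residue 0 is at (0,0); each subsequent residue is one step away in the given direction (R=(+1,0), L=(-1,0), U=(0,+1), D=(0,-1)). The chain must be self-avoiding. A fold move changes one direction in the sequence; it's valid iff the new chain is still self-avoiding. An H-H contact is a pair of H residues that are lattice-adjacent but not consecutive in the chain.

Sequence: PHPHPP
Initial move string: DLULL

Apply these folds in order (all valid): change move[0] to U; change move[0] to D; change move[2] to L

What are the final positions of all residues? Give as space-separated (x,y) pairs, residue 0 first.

Initial moves: DLULL
Fold: move[0]->U => ULULL (positions: [(0, 0), (0, 1), (-1, 1), (-1, 2), (-2, 2), (-3, 2)])
Fold: move[0]->D => DLULL (positions: [(0, 0), (0, -1), (-1, -1), (-1, 0), (-2, 0), (-3, 0)])
Fold: move[2]->L => DLLLL (positions: [(0, 0), (0, -1), (-1, -1), (-2, -1), (-3, -1), (-4, -1)])

Answer: (0,0) (0,-1) (-1,-1) (-2,-1) (-3,-1) (-4,-1)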